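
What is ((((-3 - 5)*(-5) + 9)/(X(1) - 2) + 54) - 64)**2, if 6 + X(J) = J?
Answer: 289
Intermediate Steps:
X(J) = -6 + J
((((-3 - 5)*(-5) + 9)/(X(1) - 2) + 54) - 64)**2 = ((((-3 - 5)*(-5) + 9)/((-6 + 1) - 2) + 54) - 64)**2 = (((-8*(-5) + 9)/(-5 - 2) + 54) - 64)**2 = (((40 + 9)/(-7) + 54) - 64)**2 = ((49*(-1/7) + 54) - 64)**2 = ((-7 + 54) - 64)**2 = (47 - 64)**2 = (-17)**2 = 289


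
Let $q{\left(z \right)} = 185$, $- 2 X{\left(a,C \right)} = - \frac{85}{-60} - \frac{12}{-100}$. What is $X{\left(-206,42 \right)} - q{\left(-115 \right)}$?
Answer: $- \frac{111461}{600} \approx -185.77$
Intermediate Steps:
$X{\left(a,C \right)} = - \frac{461}{600}$ ($X{\left(a,C \right)} = - \frac{- \frac{85}{-60} - \frac{12}{-100}}{2} = - \frac{\left(-85\right) \left(- \frac{1}{60}\right) - - \frac{3}{25}}{2} = - \frac{\frac{17}{12} + \frac{3}{25}}{2} = \left(- \frac{1}{2}\right) \frac{461}{300} = - \frac{461}{600}$)
$X{\left(-206,42 \right)} - q{\left(-115 \right)} = - \frac{461}{600} - 185 = - \frac{111461}{600}$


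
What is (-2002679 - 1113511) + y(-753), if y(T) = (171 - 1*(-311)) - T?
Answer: -3114955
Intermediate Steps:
y(T) = 482 - T (y(T) = (171 + 311) - T = 482 - T)
(-2002679 - 1113511) + y(-753) = (-2002679 - 1113511) + (482 - 1*(-753)) = -3116190 + (482 + 753) = -3116190 + 1235 = -3114955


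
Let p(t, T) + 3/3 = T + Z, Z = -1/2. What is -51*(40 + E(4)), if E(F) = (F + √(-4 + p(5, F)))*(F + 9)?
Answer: -4692 - 663*I*√6/2 ≈ -4692.0 - 812.01*I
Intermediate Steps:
Z = -½ (Z = -1*½ = -½ ≈ -0.50000)
p(t, T) = -3/2 + T (p(t, T) = -1 + (T - ½) = -1 + (-½ + T) = -3/2 + T)
E(F) = (9 + F)*(F + √(-11/2 + F)) (E(F) = (F + √(-4 + (-3/2 + F)))*(F + 9) = (F + √(-11/2 + F))*(9 + F) = (9 + F)*(F + √(-11/2 + F)))
-51*(40 + E(4)) = -51*(40 + (4² + 9*4 + 9*√(-22 + 4*4)/2 + (½)*4*√(-22 + 4*4))) = -51*(40 + (16 + 36 + 9*√(-22 + 16)/2 + (½)*4*√(-22 + 16))) = -51*(40 + (16 + 36 + 9*√(-6)/2 + (½)*4*√(-6))) = -51*(40 + (16 + 36 + 9*(I*√6)/2 + (½)*4*(I*√6))) = -51*(40 + (16 + 36 + 9*I*√6/2 + 2*I*√6)) = -51*(40 + (52 + 13*I*√6/2)) = -51*(92 + 13*I*√6/2) = -4692 - 663*I*√6/2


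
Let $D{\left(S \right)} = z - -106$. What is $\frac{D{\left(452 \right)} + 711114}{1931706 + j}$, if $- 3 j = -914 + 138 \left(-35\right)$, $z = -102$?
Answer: $\frac{1066677}{2900431} \approx 0.36776$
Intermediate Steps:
$D{\left(S \right)} = 4$ ($D{\left(S \right)} = -102 - -106 = -102 + 106 = 4$)
$j = \frac{5744}{3}$ ($j = - \frac{-914 + 138 \left(-35\right)}{3} = - \frac{-914 - 4830}{3} = \left(- \frac{1}{3}\right) \left(-5744\right) = \frac{5744}{3} \approx 1914.7$)
$\frac{D{\left(452 \right)} + 711114}{1931706 + j} = \frac{4 + 711114}{1931706 + \frac{5744}{3}} = \frac{711118}{\frac{5800862}{3}} = 711118 \cdot \frac{3}{5800862} = \frac{1066677}{2900431}$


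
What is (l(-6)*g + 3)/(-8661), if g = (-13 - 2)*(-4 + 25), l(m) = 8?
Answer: 839/2887 ≈ 0.29061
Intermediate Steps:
g = -315 (g = -15*21 = -315)
(l(-6)*g + 3)/(-8661) = (8*(-315) + 3)/(-8661) = (-2520 + 3)*(-1/8661) = -2517*(-1/8661) = 839/2887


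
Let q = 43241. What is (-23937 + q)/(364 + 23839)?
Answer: 19304/24203 ≈ 0.79759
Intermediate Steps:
(-23937 + q)/(364 + 23839) = (-23937 + 43241)/(364 + 23839) = 19304/24203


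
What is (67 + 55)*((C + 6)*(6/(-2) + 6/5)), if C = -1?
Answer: -1098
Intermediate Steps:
(67 + 55)*((C + 6)*(6/(-2) + 6/5)) = (67 + 55)*((-1 + 6)*(6/(-2) + 6/5)) = 122*(5*(6*(-½) + 6*(⅕))) = 122*(5*(-3 + 6/5)) = 122*(5*(-9/5)) = 122*(-9) = -1098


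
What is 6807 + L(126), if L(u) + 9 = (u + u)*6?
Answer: 8310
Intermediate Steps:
L(u) = -9 + 12*u (L(u) = -9 + (u + u)*6 = -9 + (2*u)*6 = -9 + 12*u)
6807 + L(126) = 6807 + (-9 + 12*126) = 6807 + (-9 + 1512) = 6807 + 1503 = 8310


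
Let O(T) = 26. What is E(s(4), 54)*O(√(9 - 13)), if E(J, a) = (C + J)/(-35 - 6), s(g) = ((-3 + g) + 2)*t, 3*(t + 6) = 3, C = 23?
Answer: -208/41 ≈ -5.0732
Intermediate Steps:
t = -5 (t = -6 + (⅓)*3 = -6 + 1 = -5)
s(g) = 5 - 5*g (s(g) = ((-3 + g) + 2)*(-5) = (-1 + g)*(-5) = 5 - 5*g)
E(J, a) = -23/41 - J/41 (E(J, a) = (23 + J)/(-35 - 6) = (23 + J)/(-41) = (23 + J)*(-1/41) = -23/41 - J/41)
E(s(4), 54)*O(√(9 - 13)) = (-23/41 - (5 - 5*4)/41)*26 = (-23/41 - (5 - 20)/41)*26 = (-23/41 - 1/41*(-15))*26 = (-23/41 + 15/41)*26 = -8/41*26 = -208/41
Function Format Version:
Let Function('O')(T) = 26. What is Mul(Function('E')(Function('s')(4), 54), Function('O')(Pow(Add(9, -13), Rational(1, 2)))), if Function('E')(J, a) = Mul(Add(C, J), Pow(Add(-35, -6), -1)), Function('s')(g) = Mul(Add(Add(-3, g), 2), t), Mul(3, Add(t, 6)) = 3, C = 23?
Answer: Rational(-208, 41) ≈ -5.0732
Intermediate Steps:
t = -5 (t = Add(-6, Mul(Rational(1, 3), 3)) = Add(-6, 1) = -5)
Function('s')(g) = Add(5, Mul(-5, g)) (Function('s')(g) = Mul(Add(Add(-3, g), 2), -5) = Mul(Add(-1, g), -5) = Add(5, Mul(-5, g)))
Function('E')(J, a) = Add(Rational(-23, 41), Mul(Rational(-1, 41), J)) (Function('E')(J, a) = Mul(Add(23, J), Pow(Add(-35, -6), -1)) = Mul(Add(23, J), Pow(-41, -1)) = Mul(Add(23, J), Rational(-1, 41)) = Add(Rational(-23, 41), Mul(Rational(-1, 41), J)))
Mul(Function('E')(Function('s')(4), 54), Function('O')(Pow(Add(9, -13), Rational(1, 2)))) = Mul(Add(Rational(-23, 41), Mul(Rational(-1, 41), Add(5, Mul(-5, 4)))), 26) = Mul(Add(Rational(-23, 41), Mul(Rational(-1, 41), Add(5, -20))), 26) = Mul(Add(Rational(-23, 41), Mul(Rational(-1, 41), -15)), 26) = Mul(Add(Rational(-23, 41), Rational(15, 41)), 26) = Mul(Rational(-8, 41), 26) = Rational(-208, 41)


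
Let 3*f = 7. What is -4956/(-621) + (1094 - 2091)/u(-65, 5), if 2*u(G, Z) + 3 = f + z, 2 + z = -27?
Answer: 1385302/18423 ≈ 75.194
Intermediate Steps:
f = 7/3 (f = (⅓)*7 = 7/3 ≈ 2.3333)
z = -29 (z = -2 - 27 = -29)
u(G, Z) = -89/6 (u(G, Z) = -3/2 + (7/3 - 29)/2 = -3/2 + (½)*(-80/3) = -3/2 - 40/3 = -89/6)
-4956/(-621) + (1094 - 2091)/u(-65, 5) = -4956/(-621) + (1094 - 2091)/(-89/6) = -4956*(-1/621) - 997*(-6/89) = 1652/207 + 5982/89 = 1385302/18423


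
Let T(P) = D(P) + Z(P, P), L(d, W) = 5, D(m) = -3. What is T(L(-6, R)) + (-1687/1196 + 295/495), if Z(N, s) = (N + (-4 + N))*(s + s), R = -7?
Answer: 6652579/118404 ≈ 56.185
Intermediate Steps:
Z(N, s) = 2*s*(-4 + 2*N) (Z(N, s) = (-4 + 2*N)*(2*s) = 2*s*(-4 + 2*N))
T(P) = -3 + 4*P*(-2 + P)
T(L(-6, R)) + (-1687/1196 + 295/495) = (-3 + 4*5*(-2 + 5)) + (-1687/1196 + 295/495) = (-3 + 4*5*3) + (-1687*1/1196 + 295*(1/495)) = (-3 + 60) + (-1687/1196 + 59/99) = 57 - 96449/118404 = 6652579/118404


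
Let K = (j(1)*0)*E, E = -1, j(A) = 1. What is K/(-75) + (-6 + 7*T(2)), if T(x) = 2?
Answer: 8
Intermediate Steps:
K = 0 (K = (1*0)*(-1) = 0*(-1) = 0)
K/(-75) + (-6 + 7*T(2)) = 0/(-75) + (-6 + 7*2) = -1/75*0 + (-6 + 14) = 0 + 8 = 8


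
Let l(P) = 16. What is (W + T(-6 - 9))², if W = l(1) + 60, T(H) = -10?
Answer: 4356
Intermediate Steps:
W = 76 (W = 16 + 60 = 76)
(W + T(-6 - 9))² = (76 - 10)² = 66² = 4356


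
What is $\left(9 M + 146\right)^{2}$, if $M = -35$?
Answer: $28561$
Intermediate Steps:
$\left(9 M + 146\right)^{2} = \left(9 \left(-35\right) + 146\right)^{2} = \left(-315 + 146\right)^{2} = \left(-169\right)^{2} = 28561$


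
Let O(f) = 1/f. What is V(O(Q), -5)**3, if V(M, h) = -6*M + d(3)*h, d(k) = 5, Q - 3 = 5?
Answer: -1092727/64 ≈ -17074.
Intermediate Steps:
Q = 8 (Q = 3 + 5 = 8)
O(f) = 1/f
V(M, h) = -6*M + 5*h
V(O(Q), -5)**3 = (-6/8 + 5*(-5))**3 = (-6*1/8 - 25)**3 = (-3/4 - 25)**3 = (-103/4)**3 = -1092727/64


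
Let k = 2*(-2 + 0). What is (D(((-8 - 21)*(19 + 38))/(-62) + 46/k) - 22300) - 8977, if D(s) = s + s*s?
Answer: -29821727/961 ≈ -31032.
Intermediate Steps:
k = -4 (k = 2*(-2) = -4)
D(s) = s + s²
(D(((-8 - 21)*(19 + 38))/(-62) + 46/k) - 22300) - 8977 = ((((-8 - 21)*(19 + 38))/(-62) + 46/(-4))*(1 + (((-8 - 21)*(19 + 38))/(-62) + 46/(-4))) - 22300) - 8977 = ((-29*57*(-1/62) + 46*(-¼))*(1 + (-29*57*(-1/62) + 46*(-¼))) - 22300) - 8977 = ((-1653*(-1/62) - 23/2)*(1 + (-1653*(-1/62) - 23/2)) - 22300) - 8977 = ((1653/62 - 23/2)*(1 + (1653/62 - 23/2)) - 22300) - 8977 = (470*(1 + 470/31)/31 - 22300) - 8977 = ((470/31)*(501/31) - 22300) - 8977 = (235470/961 - 22300) - 8977 = -21194830/961 - 8977 = -29821727/961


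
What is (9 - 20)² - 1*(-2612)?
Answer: 2733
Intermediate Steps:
(9 - 20)² - 1*(-2612) = (-11)² + 2612 = 121 + 2612 = 2733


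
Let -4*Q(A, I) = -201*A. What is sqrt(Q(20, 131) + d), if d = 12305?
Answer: 11*sqrt(110) ≈ 115.37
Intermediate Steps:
Q(A, I) = 201*A/4 (Q(A, I) = -(-201)*A/4 = 201*A/4)
sqrt(Q(20, 131) + d) = sqrt((201/4)*20 + 12305) = sqrt(1005 + 12305) = sqrt(13310) = 11*sqrt(110)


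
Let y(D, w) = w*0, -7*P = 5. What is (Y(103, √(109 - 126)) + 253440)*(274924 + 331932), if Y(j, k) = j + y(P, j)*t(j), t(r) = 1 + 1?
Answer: 153864090808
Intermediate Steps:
P = -5/7 (P = -⅐*5 = -5/7 ≈ -0.71429)
y(D, w) = 0
t(r) = 2
Y(j, k) = j (Y(j, k) = j + 0*2 = j + 0 = j)
(Y(103, √(109 - 126)) + 253440)*(274924 + 331932) = (103 + 253440)*(274924 + 331932) = 253543*606856 = 153864090808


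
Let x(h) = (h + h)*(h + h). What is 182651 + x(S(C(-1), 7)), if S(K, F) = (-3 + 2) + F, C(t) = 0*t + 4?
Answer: 182795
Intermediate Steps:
C(t) = 4 (C(t) = 0 + 4 = 4)
S(K, F) = -1 + F
x(h) = 4*h**2 (x(h) = (2*h)*(2*h) = 4*h**2)
182651 + x(S(C(-1), 7)) = 182651 + 4*(-1 + 7)**2 = 182651 + 4*6**2 = 182651 + 4*36 = 182651 + 144 = 182795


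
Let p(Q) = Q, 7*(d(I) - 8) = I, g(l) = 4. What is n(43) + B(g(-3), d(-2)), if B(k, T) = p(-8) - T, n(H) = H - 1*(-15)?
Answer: 296/7 ≈ 42.286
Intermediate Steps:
d(I) = 8 + I/7
n(H) = 15 + H (n(H) = H + 15 = 15 + H)
B(k, T) = -8 - T
n(43) + B(g(-3), d(-2)) = (15 + 43) + (-8 - (8 + (⅐)*(-2))) = 58 + (-8 - (8 - 2/7)) = 58 + (-8 - 1*54/7) = 58 + (-8 - 54/7) = 58 - 110/7 = 296/7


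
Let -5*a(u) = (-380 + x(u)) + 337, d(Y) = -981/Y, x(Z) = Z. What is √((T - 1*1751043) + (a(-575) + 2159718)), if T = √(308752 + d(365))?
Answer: √(54462193485 + 365*√41133127135)/365 ≈ 639.81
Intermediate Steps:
a(u) = 43/5 - u/5 (a(u) = -((-380 + u) + 337)/5 = -(-43 + u)/5 = 43/5 - u/5)
T = √41133127135/365 (T = √(308752 - 981/365) = √(112693499/365) = √41133127135/365 ≈ 555.65)
√((T - 1*1751043) + (a(-575) + 2159718)) = √((√41133127135/365 - 1*1751043) + ((43/5 - ⅕*(-575)) + 2159718)) = √((√41133127135/365 - 1751043) + ((43/5 + 115) + 2159718)) = √((-1751043 + √41133127135/365) + (618/5 + 2159718)) = √((-1751043 + √41133127135/365) + 10799208/5) = √(2043993/5 + √41133127135/365)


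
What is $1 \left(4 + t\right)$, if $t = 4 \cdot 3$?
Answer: $16$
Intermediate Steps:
$t = 12$
$1 \left(4 + t\right) = 1 \left(4 + 12\right) = 1 \cdot 16 = 16$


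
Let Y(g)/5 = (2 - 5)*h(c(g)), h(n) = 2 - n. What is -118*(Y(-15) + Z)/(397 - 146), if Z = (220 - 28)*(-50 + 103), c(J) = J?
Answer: -1170678/251 ≈ -4664.1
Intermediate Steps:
Z = 10176 (Z = 192*53 = 10176)
Y(g) = -30 + 15*g (Y(g) = 5*((2 - 5)*(2 - g)) = 5*(-3*(2 - g)) = 5*(-6 + 3*g) = -30 + 15*g)
-118*(Y(-15) + Z)/(397 - 146) = -118*((-30 + 15*(-15)) + 10176)/(397 - 146) = -118/(251/((-30 - 225) + 10176)) = -118/(251/(-255 + 10176)) = -118/(251/9921) = -118/(251*(1/9921)) = -118/251/9921 = -118*9921/251 = -1170678/251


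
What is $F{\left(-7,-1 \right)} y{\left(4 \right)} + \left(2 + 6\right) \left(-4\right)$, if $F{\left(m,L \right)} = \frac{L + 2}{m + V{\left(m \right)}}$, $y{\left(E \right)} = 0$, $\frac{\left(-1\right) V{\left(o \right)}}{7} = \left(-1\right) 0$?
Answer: $-32$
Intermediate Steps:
$V{\left(o \right)} = 0$ ($V{\left(o \right)} = - 7 \left(\left(-1\right) 0\right) = \left(-7\right) 0 = 0$)
$F{\left(m,L \right)} = \frac{2 + L}{m}$ ($F{\left(m,L \right)} = \frac{L + 2}{m + 0} = \frac{2 + L}{m}$)
$F{\left(-7,-1 \right)} y{\left(4 \right)} + \left(2 + 6\right) \left(-4\right) = \frac{2 - 1}{-7} \cdot 0 + \left(2 + 6\right) \left(-4\right) = \left(- \frac{1}{7}\right) 1 \cdot 0 + 8 \left(-4\right) = \left(- \frac{1}{7}\right) 0 - 32 = 0 - 32 = -32$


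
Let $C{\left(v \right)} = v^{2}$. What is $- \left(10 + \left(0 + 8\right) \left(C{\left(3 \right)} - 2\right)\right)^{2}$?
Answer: $-4356$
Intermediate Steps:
$- \left(10 + \left(0 + 8\right) \left(C{\left(3 \right)} - 2\right)\right)^{2} = - \left(10 + \left(0 + 8\right) \left(3^{2} - 2\right)\right)^{2} = - \left(10 + 8 \left(9 - 2\right)\right)^{2} = - \left(10 + 8 \cdot 7\right)^{2} = - \left(10 + 56\right)^{2} = - 66^{2} = \left(-1\right) 4356 = -4356$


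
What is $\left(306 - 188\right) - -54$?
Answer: $172$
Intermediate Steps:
$\left(306 - 188\right) - -54 = 118 + 54 = 172$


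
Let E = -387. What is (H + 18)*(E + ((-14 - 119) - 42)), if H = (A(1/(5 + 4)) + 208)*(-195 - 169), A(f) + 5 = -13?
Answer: 38857804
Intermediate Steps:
A(f) = -18 (A(f) = -5 - 13 = -18)
H = -69160 (H = (-18 + 208)*(-195 - 169) = 190*(-364) = -69160)
(H + 18)*(E + ((-14 - 119) - 42)) = (-69160 + 18)*(-387 + ((-14 - 119) - 42)) = -69142*(-387 + (-133 - 42)) = -69142*(-387 - 175) = -69142*(-562) = 38857804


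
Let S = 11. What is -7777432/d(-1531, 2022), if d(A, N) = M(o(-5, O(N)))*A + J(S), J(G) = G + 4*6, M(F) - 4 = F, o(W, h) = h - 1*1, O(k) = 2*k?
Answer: 228748/182233 ≈ 1.2553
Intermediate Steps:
o(W, h) = -1 + h (o(W, h) = h - 1 = -1 + h)
M(F) = 4 + F
J(G) = 24 + G (J(G) = G + 24 = 24 + G)
d(A, N) = 35 + A*(3 + 2*N) (d(A, N) = (4 + (-1 + 2*N))*A + (24 + 11) = (3 + 2*N)*A + 35 = A*(3 + 2*N) + 35 = 35 + A*(3 + 2*N))
-7777432/d(-1531, 2022) = -7777432/(35 - 1531*(3 + 2*2022)) = -7777432/(35 - 1531*(3 + 4044)) = -7777432/(35 - 1531*4047) = -7777432/(35 - 6195957) = -7777432/(-6195922) = -7777432*(-1/6195922) = 228748/182233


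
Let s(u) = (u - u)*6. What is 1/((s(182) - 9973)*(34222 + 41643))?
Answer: -1/756601645 ≈ -1.3217e-9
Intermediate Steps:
s(u) = 0 (s(u) = 0*6 = 0)
1/((s(182) - 9973)*(34222 + 41643)) = 1/((0 - 9973)*(34222 + 41643)) = 1/(-9973*75865) = 1/(-756601645) = -1/756601645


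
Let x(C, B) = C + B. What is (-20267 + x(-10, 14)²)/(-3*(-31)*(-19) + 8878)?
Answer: -20251/7111 ≈ -2.8478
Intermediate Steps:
x(C, B) = B + C
(-20267 + x(-10, 14)²)/(-3*(-31)*(-19) + 8878) = (-20267 + (14 - 10)²)/(-3*(-31)*(-19) + 8878) = (-20267 + 4²)/(93*(-19) + 8878) = (-20267 + 16)/(-1767 + 8878) = -20251/7111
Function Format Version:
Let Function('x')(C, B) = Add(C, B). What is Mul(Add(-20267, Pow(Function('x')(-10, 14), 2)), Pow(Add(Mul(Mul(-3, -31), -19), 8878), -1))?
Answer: Rational(-20251, 7111) ≈ -2.8478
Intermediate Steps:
Function('x')(C, B) = Add(B, C)
Mul(Add(-20267, Pow(Function('x')(-10, 14), 2)), Pow(Add(Mul(Mul(-3, -31), -19), 8878), -1)) = Mul(Add(-20267, Pow(Add(14, -10), 2)), Pow(Add(Mul(Mul(-3, -31), -19), 8878), -1)) = Mul(Add(-20267, Pow(4, 2)), Pow(Add(Mul(93, -19), 8878), -1)) = Mul(Add(-20267, 16), Pow(Add(-1767, 8878), -1)) = Mul(-20251, Pow(7111, -1)) = Mul(-20251, Rational(1, 7111)) = Rational(-20251, 7111)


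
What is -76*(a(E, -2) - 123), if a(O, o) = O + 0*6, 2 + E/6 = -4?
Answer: 12084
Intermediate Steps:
E = -36 (E = -12 + 6*(-4) = -12 - 24 = -36)
a(O, o) = O (a(O, o) = O + 0 = O)
-76*(a(E, -2) - 123) = -76*(-36 - 123) = -76*(-159) = 12084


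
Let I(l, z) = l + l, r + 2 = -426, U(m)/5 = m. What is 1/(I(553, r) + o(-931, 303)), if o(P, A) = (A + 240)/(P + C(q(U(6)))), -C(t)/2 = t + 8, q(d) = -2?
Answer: 943/1042415 ≈ 0.00090463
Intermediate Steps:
U(m) = 5*m
C(t) = -16 - 2*t (C(t) = -2*(t + 8) = -2*(8 + t) = -16 - 2*t)
r = -428 (r = -2 - 426 = -428)
o(P, A) = (240 + A)/(-12 + P) (o(P, A) = (A + 240)/(P + (-16 - 2*(-2))) = (240 + A)/(P + (-16 + 4)) = (240 + A)/(P - 12) = (240 + A)/(-12 + P))
I(l, z) = 2*l
1/(I(553, r) + o(-931, 303)) = 1/(2*553 + (240 + 303)/(-12 - 931)) = 1/(1106 + 543/(-943)) = 1/(1106 - 1/943*543) = 1/(1106 - 543/943) = 1/(1042415/943) = 943/1042415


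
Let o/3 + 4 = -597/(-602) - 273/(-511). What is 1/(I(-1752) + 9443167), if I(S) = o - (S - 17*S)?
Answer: 43946/413757196535 ≈ 1.0621e-7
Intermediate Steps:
o = -326175/43946 (o = -12 + 3*(-597/(-602) - 273/(-511)) = -12 + 3*(-597*(-1/602) - 273*(-1/511)) = -12 + 3*(597/602 + 39/73) = -12 + 3*(67059/43946) = -12 + 201177/43946 = -326175/43946 ≈ -7.4222)
I(S) = -326175/43946 + 16*S (I(S) = -326175/43946 - (S - 17*S) = -326175/43946 - (-16)*S = -326175/43946 + 16*S)
1/(I(-1752) + 9443167) = 1/((-326175/43946 + 16*(-1752)) + 9443167) = 1/((-326175/43946 - 28032) + 9443167) = 1/(-1232220447/43946 + 9443167) = 1/(413757196535/43946) = 43946/413757196535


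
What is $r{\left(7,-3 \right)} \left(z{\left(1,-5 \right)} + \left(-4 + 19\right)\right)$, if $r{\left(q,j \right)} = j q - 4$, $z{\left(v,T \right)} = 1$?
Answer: $-400$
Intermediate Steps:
$r{\left(q,j \right)} = -4 + j q$
$r{\left(7,-3 \right)} \left(z{\left(1,-5 \right)} + \left(-4 + 19\right)\right) = \left(-4 - 21\right) \left(1 + \left(-4 + 19\right)\right) = \left(-4 - 21\right) \left(1 + 15\right) = \left(-25\right) 16 = -400$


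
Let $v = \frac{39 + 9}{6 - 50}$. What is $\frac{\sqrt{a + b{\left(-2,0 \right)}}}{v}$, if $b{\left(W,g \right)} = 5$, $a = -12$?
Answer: $- \frac{11 i \sqrt{7}}{12} \approx - 2.4253 i$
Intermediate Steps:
$v = - \frac{12}{11}$ ($v = \frac{48}{-44} = 48 \left(- \frac{1}{44}\right) = - \frac{12}{11} \approx -1.0909$)
$\frac{\sqrt{a + b{\left(-2,0 \right)}}}{v} = \frac{\sqrt{-12 + 5}}{- \frac{12}{11}} = \sqrt{-7} \left(- \frac{11}{12}\right) = i \sqrt{7} \left(- \frac{11}{12}\right) = - \frac{11 i \sqrt{7}}{12}$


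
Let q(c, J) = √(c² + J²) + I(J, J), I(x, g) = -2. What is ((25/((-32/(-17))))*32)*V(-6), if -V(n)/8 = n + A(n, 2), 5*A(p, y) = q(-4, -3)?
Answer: 18360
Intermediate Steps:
q(c, J) = -2 + √(J² + c²) (q(c, J) = √(c² + J²) - 2 = √(J² + c²) - 2 = -2 + √(J² + c²))
A(p, y) = ⅗ (A(p, y) = (-2 + √((-3)² + (-4)²))/5 = (-2 + √(9 + 16))/5 = (-2 + √25)/5 = (-2 + 5)/5 = (⅕)*3 = ⅗)
V(n) = -24/5 - 8*n (V(n) = -8*(n + ⅗) = -8*(⅗ + n) = -24/5 - 8*n)
((25/((-32/(-17))))*32)*V(-6) = ((25/((-32/(-17))))*32)*(-24/5 - 8*(-6)) = ((25/((-32*(-1/17))))*32)*(-24/5 + 48) = ((25/(32/17))*32)*(216/5) = ((25*(17/32))*32)*(216/5) = ((425/32)*32)*(216/5) = 425*(216/5) = 18360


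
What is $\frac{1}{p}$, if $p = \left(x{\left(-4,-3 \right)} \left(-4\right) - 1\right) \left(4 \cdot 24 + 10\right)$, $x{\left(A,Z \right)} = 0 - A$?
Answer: $- \frac{1}{1802} \approx -0.00055494$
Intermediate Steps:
$x{\left(A,Z \right)} = - A$
$p = -1802$ ($p = \left(\left(-1\right) \left(-4\right) \left(-4\right) - 1\right) \left(4 \cdot 24 + 10\right) = \left(4 \left(-4\right) - 1\right) \left(96 + 10\right) = \left(-16 - 1\right) 106 = \left(-17\right) 106 = -1802$)
$\frac{1}{p} = \frac{1}{-1802} = - \frac{1}{1802}$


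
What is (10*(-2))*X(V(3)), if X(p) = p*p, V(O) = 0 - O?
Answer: -180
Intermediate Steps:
V(O) = -O
X(p) = p²
(10*(-2))*X(V(3)) = (10*(-2))*(-1*3)² = -20*(-3)² = -20*9 = -180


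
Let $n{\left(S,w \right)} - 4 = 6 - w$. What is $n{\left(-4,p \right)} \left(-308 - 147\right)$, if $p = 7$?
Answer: $-1365$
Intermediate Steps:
$n{\left(S,w \right)} = 10 - w$ ($n{\left(S,w \right)} = 4 - \left(-6 + w\right) = 10 - w$)
$n{\left(-4,p \right)} \left(-308 - 147\right) = \left(10 - 7\right) \left(-308 - 147\right) = 3 \left(-455\right) = -1365$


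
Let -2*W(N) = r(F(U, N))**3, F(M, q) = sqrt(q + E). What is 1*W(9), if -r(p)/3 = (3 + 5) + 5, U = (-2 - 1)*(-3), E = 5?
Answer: 59319/2 ≈ 29660.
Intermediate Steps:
U = 9 (U = -3*(-3) = 9)
F(M, q) = sqrt(5 + q) (F(M, q) = sqrt(q + 5) = sqrt(5 + q))
r(p) = -39 (r(p) = -3*((3 + 5) + 5) = -3*(8 + 5) = -3*13 = -39)
W(N) = 59319/2 (W(N) = -1/2*(-39)**3 = -1/2*(-59319) = 59319/2)
1*W(9) = 1*(59319/2) = 59319/2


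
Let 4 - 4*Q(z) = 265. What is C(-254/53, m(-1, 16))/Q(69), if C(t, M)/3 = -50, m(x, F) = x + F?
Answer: 200/87 ≈ 2.2989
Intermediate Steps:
m(x, F) = F + x
Q(z) = -261/4 (Q(z) = 1 - 1/4*265 = 1 - 265/4 = -261/4)
C(t, M) = -150 (C(t, M) = 3*(-50) = -150)
C(-254/53, m(-1, 16))/Q(69) = -150/(-261/4) = -150*(-4/261) = 200/87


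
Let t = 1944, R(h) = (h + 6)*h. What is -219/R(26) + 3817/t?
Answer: 343751/202176 ≈ 1.7003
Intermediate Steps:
R(h) = h*(6 + h) (R(h) = (6 + h)*h = h*(6 + h))
-219/R(26) + 3817/t = -219*1/(26*(6 + 26)) + 3817/1944 = -219/(26*32) + 3817*(1/1944) = -219/832 + 3817/1944 = 343751/202176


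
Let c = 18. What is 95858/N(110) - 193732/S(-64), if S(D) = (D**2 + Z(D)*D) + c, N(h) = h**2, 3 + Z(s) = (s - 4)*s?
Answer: 7157632419/829521550 ≈ 8.6286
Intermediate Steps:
Z(s) = -3 + s*(-4 + s) (Z(s) = -3 + (s - 4)*s = -3 + (-4 + s)*s = -3 + s*(-4 + s))
S(D) = 18 + D**2 + D*(-3 + D**2 - 4*D) (S(D) = (D**2 + (-3 + D**2 - 4*D)*D) + 18 = (D**2 + D*(-3 + D**2 - 4*D)) + 18 = 18 + D**2 + D*(-3 + D**2 - 4*D))
95858/N(110) - 193732/S(-64) = 95858/(110**2) - 193732/(18 + (-64)**3 - 3*(-64) - 3*(-64)**2) = 95858/12100 - 193732/(18 - 262144 + 192 - 3*4096) = 95858*(1/12100) - 193732/(18 - 262144 + 192 - 12288) = 47929/6050 - 193732/(-274222) = 47929/6050 - 193732*(-1/274222) = 47929/6050 + 96866/137111 = 7157632419/829521550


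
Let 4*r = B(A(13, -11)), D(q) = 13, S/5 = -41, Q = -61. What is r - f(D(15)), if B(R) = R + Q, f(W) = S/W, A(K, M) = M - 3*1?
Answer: -155/52 ≈ -2.9808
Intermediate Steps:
S = -205 (S = 5*(-41) = -205)
A(K, M) = -3 + M (A(K, M) = M - 3 = -3 + M)
f(W) = -205/W
B(R) = -61 + R (B(R) = R - 61 = -61 + R)
r = -75/4 (r = (-61 + (-3 - 11))/4 = (-61 - 14)/4 = (¼)*(-75) = -75/4 ≈ -18.750)
r - f(D(15)) = -75/4 - (-205)/13 = -75/4 - 1*(-205/13) = -75/4 + 205/13 = -155/52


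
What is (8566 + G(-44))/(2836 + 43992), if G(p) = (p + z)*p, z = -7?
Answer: 235/1018 ≈ 0.23084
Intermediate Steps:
G(p) = p*(-7 + p) (G(p) = (p - 7)*p = (-7 + p)*p = p*(-7 + p))
(8566 + G(-44))/(2836 + 43992) = (8566 - 44*(-7 - 44))/(2836 + 43992) = (8566 - 44*(-51))/46828 = (8566 + 2244)*(1/46828) = 10810*(1/46828) = 235/1018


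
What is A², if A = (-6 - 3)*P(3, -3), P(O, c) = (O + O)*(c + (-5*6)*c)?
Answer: 22071204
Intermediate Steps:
P(O, c) = -58*O*c (P(O, c) = (2*O)*(c - 30*c) = (2*O)*(-29*c) = -58*O*c)
A = -4698 (A = (-6 - 3)*(-58*3*(-3)) = -9*522 = -4698)
A² = (-4698)² = 22071204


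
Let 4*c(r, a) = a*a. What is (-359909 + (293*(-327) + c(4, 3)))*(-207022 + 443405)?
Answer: -430895715593/4 ≈ -1.0772e+11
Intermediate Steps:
c(r, a) = a**2/4 (c(r, a) = (a*a)/4 = a**2/4)
(-359909 + (293*(-327) + c(4, 3)))*(-207022 + 443405) = (-359909 + (293*(-327) + (1/4)*3**2))*(-207022 + 443405) = (-359909 + (-95811 + (1/4)*9))*236383 = (-359909 + (-95811 + 9/4))*236383 = (-359909 - 383235/4)*236383 = -1822871/4*236383 = -430895715593/4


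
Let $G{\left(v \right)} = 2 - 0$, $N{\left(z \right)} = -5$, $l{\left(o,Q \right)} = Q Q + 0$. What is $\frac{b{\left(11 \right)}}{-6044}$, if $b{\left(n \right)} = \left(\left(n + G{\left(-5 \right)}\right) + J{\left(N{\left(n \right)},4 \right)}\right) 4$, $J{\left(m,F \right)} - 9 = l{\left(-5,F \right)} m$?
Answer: $\frac{58}{1511} \approx 0.038385$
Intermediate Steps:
$l{\left(o,Q \right)} = Q^{2}$ ($l{\left(o,Q \right)} = Q^{2} + 0 = Q^{2}$)
$J{\left(m,F \right)} = 9 + m F^{2}$ ($J{\left(m,F \right)} = 9 + F^{2} m = 9 + m F^{2}$)
$G{\left(v \right)} = 2$ ($G{\left(v \right)} = 2 + 0 = 2$)
$b{\left(n \right)} = -276 + 4 n$ ($b{\left(n \right)} = \left(\left(n + 2\right) + \left(9 - 5 \cdot 4^{2}\right)\right) 4 = \left(\left(2 + n\right) + \left(9 - 80\right)\right) 4 = \left(\left(2 + n\right) - 71\right) 4 = \left(-69 + n\right) 4 = -276 + 4 n$)
$\frac{b{\left(11 \right)}}{-6044} = \frac{-276 + 4 \cdot 11}{-6044} = \left(-276 + 44\right) \left(- \frac{1}{6044}\right) = \left(-232\right) \left(- \frac{1}{6044}\right) = \frac{58}{1511}$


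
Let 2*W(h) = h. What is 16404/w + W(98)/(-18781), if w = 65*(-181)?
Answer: -44094287/31565495 ≈ -1.3969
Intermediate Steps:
W(h) = h/2
w = -11765
16404/w + W(98)/(-18781) = 16404/(-11765) + ((½)*98)/(-18781) = 16404*(-1/11765) + 49*(-1/18781) = -16404/11765 - 7/2683 = -44094287/31565495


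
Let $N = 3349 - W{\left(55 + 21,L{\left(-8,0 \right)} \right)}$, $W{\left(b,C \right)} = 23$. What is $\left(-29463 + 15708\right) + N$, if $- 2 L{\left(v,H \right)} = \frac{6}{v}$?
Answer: $-10429$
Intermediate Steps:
$L{\left(v,H \right)} = - \frac{3}{v}$ ($L{\left(v,H \right)} = - \frac{6 \frac{1}{v}}{2} = - \frac{3}{v}$)
$N = 3326$ ($N = 3349 - 23 = 3326$)
$\left(-29463 + 15708\right) + N = \left(-29463 + 15708\right) + 3326 = -13755 + 3326 = -10429$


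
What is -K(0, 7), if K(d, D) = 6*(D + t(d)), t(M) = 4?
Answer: -66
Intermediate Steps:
K(d, D) = 24 + 6*D (K(d, D) = 6*(D + 4) = 6*(4 + D) = 24 + 6*D)
-K(0, 7) = -(24 + 6*7) = -(24 + 42) = -1*66 = -66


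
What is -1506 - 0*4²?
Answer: -1506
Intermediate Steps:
-1506 - 0*4² = -1506 - 0*16 = -1506 - 1*0 = -1506 + 0 = -1506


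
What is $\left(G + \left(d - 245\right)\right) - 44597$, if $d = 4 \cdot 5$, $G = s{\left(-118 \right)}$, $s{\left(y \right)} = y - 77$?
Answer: $-45017$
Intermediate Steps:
$s{\left(y \right)} = -77 + y$
$G = -195$ ($G = -77 - 118 = -195$)
$d = 20$
$\left(G + \left(d - 245\right)\right) - 44597 = \left(-195 + \left(20 - 245\right)\right) - 44597 = \left(-195 - 225\right) - 44597 = -420 - 44597 = -45017$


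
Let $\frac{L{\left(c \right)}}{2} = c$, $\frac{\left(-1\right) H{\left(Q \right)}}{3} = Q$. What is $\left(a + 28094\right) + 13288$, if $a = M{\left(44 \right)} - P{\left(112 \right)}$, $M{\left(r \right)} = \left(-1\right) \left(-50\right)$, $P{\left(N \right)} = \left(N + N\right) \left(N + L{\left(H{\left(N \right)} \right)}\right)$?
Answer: $166872$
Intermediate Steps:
$H{\left(Q \right)} = - 3 Q$
$L{\left(c \right)} = 2 c$
$P{\left(N \right)} = - 10 N^{2}$ ($P{\left(N \right)} = \left(N + N\right) \left(N + 2 \left(- 3 N\right)\right) = 2 N \left(N - 6 N\right) = 2 N \left(- 5 N\right) = - 10 N^{2}$)
$M{\left(r \right)} = 50$
$a = 125490$ ($a = 50 - - 10 \cdot 112^{2} = 50 - \left(-10\right) 12544 = 50 - -125440 = 50 + 125440 = 125490$)
$\left(a + 28094\right) + 13288 = \left(125490 + 28094\right) + 13288 = 153584 + 13288 = 166872$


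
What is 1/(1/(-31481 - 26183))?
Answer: -57664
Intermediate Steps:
1/(1/(-31481 - 26183)) = 1/(1/(-57664)) = 1/(-1/57664) = -57664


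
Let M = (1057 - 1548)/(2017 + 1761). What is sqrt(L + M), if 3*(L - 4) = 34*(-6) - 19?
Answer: I*sqrt(9051683754)/11334 ≈ 8.3942*I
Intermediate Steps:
L = -211/3 (L = 4 + (34*(-6) - 19)/3 = 4 + (-204 - 19)/3 = 4 + (1/3)*(-223) = 4 - 223/3 = -211/3 ≈ -70.333)
M = -491/3778 ≈ -0.12996
sqrt(L + M) = sqrt(-211/3 - 491/3778) = sqrt(-798631/11334) = I*sqrt(9051683754)/11334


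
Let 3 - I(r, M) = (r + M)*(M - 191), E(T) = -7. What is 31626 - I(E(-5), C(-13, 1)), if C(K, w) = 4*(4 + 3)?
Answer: 28200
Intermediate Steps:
C(K, w) = 28 (C(K, w) = 4*7 = 28)
I(r, M) = 3 - (-191 + M)*(M + r) (I(r, M) = 3 - (r + M)*(M - 191) = 3 - (M + r)*(-191 + M) = 3 - (-191 + M)*(M + r))
31626 - I(E(-5), C(-13, 1)) = 31626 - (3 - 1*28² + 191*28 + 191*(-7) - 1*28*(-7)) = 31626 - (3 - 1*784 + 5348 - 1337 + 196) = 31626 - (3 - 784 + 5348 - 1337 + 196) = 31626 - 1*3426 = 31626 - 3426 = 28200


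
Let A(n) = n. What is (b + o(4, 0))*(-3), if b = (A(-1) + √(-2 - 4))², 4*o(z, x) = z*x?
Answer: 15 + 6*I*√6 ≈ 15.0 + 14.697*I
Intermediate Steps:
o(z, x) = x*z/4 (o(z, x) = (z*x)/4 = (x*z)/4 = x*z/4)
b = (-1 + I*√6)² (b = (-1 + √(-2 - 4))² = (-1 + √(-6))² = (-1 + I*√6)² ≈ -5.0 - 4.899*I)
(b + o(4, 0))*(-3) = ((1 - I*√6)² + (¼)*0*4)*(-3) = ((1 - I*√6)² + 0)*(-3) = (1 - I*√6)²*(-3) = -3*(1 - I*√6)²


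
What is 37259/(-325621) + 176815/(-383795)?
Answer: -243642356/423632921 ≈ -0.57513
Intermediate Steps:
37259/(-325621) + 176815/(-383795) = 37259*(-1/325621) + 176815*(-1/383795) = -37259/325621 - 35363/76759 = -243642356/423632921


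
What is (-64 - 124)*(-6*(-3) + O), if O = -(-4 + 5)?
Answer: -3196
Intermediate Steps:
O = -1 (O = -1*1 = -1)
(-64 - 124)*(-6*(-3) + O) = (-64 - 124)*(-6*(-3) - 1) = -188*(18 - 1) = -188*17 = -3196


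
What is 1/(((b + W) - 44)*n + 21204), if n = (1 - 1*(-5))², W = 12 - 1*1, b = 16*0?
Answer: 1/20016 ≈ 4.9960e-5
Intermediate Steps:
b = 0
W = 11 (W = 12 - 1 = 11)
n = 36 (n = (1 + 5)² = 6² = 36)
1/(((b + W) - 44)*n + 21204) = 1/(((0 + 11) - 44)*36 + 21204) = 1/((11 - 44)*36 + 21204) = 1/(-33*36 + 21204) = 1/(-1188 + 21204) = 1/20016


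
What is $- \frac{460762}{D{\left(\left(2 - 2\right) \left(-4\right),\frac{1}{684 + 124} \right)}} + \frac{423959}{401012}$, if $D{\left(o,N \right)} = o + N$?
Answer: $- \frac{149295041220393}{401012} \approx -3.723 \cdot 10^{8}$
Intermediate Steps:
$D{\left(o,N \right)} = N + o$
$- \frac{460762}{D{\left(\left(2 - 2\right) \left(-4\right),\frac{1}{684 + 124} \right)}} + \frac{423959}{401012} = - \frac{460762}{\frac{1}{684 + 124} + \left(2 - 2\right) \left(-4\right)} + \frac{423959}{401012} = - \frac{460762}{\frac{1}{808} + 0 \left(-4\right)} + 423959 \cdot \frac{1}{401012} = - \frac{460762}{\frac{1}{808} + 0} + \frac{423959}{401012} = - 460762 \frac{1}{\frac{1}{808}} + \frac{423959}{401012} = \left(-460762\right) 808 + \frac{423959}{401012} = -372295696 + \frac{423959}{401012} = - \frac{149295041220393}{401012}$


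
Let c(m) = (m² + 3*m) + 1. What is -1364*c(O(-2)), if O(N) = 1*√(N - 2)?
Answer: 4092 - 8184*I ≈ 4092.0 - 8184.0*I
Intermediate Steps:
O(N) = √(-2 + N) (O(N) = 1*√(-2 + N) = √(-2 + N))
c(m) = 1 + m² + 3*m
-1364*c(O(-2)) = -1364*(1 + (√(-2 - 2))² + 3*√(-2 - 2)) = -1364*(1 + (√(-4))² + 3*√(-4)) = -1364*(1 + (2*I)² + 3*(2*I)) = -1364*(1 - 4 + 6*I) = -1364*(-3 + 6*I) = -4*(-1023 + 2046*I) = 4092 - 8184*I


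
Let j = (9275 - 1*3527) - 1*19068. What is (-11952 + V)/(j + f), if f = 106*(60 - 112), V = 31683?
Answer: -19731/18832 ≈ -1.0477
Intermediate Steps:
f = -5512 (f = 106*(-52) = -5512)
j = -13320 (j = (9275 - 3527) - 19068 = 5748 - 19068 = -13320)
(-11952 + V)/(j + f) = (-11952 + 31683)/(-13320 - 5512) = 19731/(-18832) = 19731*(-1/18832) = -19731/18832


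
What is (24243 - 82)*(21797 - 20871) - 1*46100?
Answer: 22326986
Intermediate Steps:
(24243 - 82)*(21797 - 20871) - 1*46100 = 24161*926 - 46100 = 22373086 - 46100 = 22326986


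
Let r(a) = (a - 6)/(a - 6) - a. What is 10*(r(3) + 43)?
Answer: 410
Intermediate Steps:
r(a) = 1 - a (r(a) = (-6 + a)/(-6 + a) - a = 1 - a)
10*(r(3) + 43) = 10*((1 - 1*3) + 43) = 10*((1 - 3) + 43) = 10*(-2 + 43) = 10*41 = 410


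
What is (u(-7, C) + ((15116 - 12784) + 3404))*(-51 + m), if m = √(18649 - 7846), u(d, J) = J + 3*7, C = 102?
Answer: -298809 + 5859*√10803 ≈ 3.1016e+5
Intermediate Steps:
u(d, J) = 21 + J (u(d, J) = J + 21 = 21 + J)
m = √10803 ≈ 103.94
(u(-7, C) + ((15116 - 12784) + 3404))*(-51 + m) = ((21 + 102) + ((15116 - 12784) + 3404))*(-51 + √10803) = (123 + (2332 + 3404))*(-51 + √10803) = (123 + 5736)*(-51 + √10803) = 5859*(-51 + √10803) = -298809 + 5859*√10803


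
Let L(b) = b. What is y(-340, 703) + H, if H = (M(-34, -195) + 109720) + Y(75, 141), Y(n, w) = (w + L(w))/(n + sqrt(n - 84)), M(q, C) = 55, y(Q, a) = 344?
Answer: 34468422/313 - 47*I/313 ≈ 1.1012e+5 - 0.15016*I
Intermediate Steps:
Y(n, w) = 2*w/(n + sqrt(-84 + n)) (Y(n, w) = (w + w)/(n + sqrt(n - 84)) = (2*w)/(n + sqrt(-84 + n)) = 2*w/(n + sqrt(-84 + n)))
H = 34360750/313 - 47*I/313 (H = (55 + 109720) + 2*141/(75 + sqrt(-84 + 75)) = 109775 + 2*141/(75 + sqrt(-9)) = 109775 + 2*141/(75 + 3*I) = 109775 + 2*141*((75 - 3*I)/5634) = 109775 + (1175/313 - 47*I/313) = 34360750/313 - 47*I/313 ≈ 1.0978e+5 - 0.15016*I)
y(-340, 703) + H = 344 + (34360750/313 - 47*I/313) = 34468422/313 - 47*I/313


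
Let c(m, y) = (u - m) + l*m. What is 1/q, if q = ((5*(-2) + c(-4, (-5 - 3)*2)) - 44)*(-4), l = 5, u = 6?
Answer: 1/256 ≈ 0.0039063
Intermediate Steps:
c(m, y) = 6 + 4*m (c(m, y) = (6 - m) + 5*m = 6 + 4*m)
q = 256 (q = ((5*(-2) + (6 + 4*(-4))) - 44)*(-4) = ((-10 + (6 - 16)) - 44)*(-4) = ((-10 - 10) - 44)*(-4) = (-20 - 44)*(-4) = -64*(-4) = 256)
1/q = 1/256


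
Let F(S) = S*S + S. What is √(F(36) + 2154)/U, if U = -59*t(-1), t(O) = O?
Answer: √3486/59 ≈ 1.0007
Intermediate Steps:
F(S) = S + S² (F(S) = S² + S = S + S²)
U = 59 (U = -59*(-1) = 59)
√(F(36) + 2154)/U = √(36*(1 + 36) + 2154)/59 = √(36*37 + 2154)*(1/59) = √(1332 + 2154)*(1/59) = √3486*(1/59) = √3486/59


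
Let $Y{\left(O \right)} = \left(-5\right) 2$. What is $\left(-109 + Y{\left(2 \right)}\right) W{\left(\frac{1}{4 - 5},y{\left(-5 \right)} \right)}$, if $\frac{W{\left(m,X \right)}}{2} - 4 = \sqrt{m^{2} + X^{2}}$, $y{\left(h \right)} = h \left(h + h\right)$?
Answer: $-952 - 238 \sqrt{2501} \approx -12854.0$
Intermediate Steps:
$Y{\left(O \right)} = -10$
$y{\left(h \right)} = 2 h^{2}$ ($y{\left(h \right)} = h 2 h = 2 h^{2}$)
$W{\left(m,X \right)} = 8 + 2 \sqrt{X^{2} + m^{2}}$ ($W{\left(m,X \right)} = 8 + 2 \sqrt{m^{2} + X^{2}} = 8 + 2 \sqrt{X^{2} + m^{2}}$)
$\left(-109 + Y{\left(2 \right)}\right) W{\left(\frac{1}{4 - 5},y{\left(-5 \right)} \right)} = \left(-109 - 10\right) \left(8 + 2 \sqrt{\left(2 \left(-5\right)^{2}\right)^{2} + \left(\frac{1}{4 - 5}\right)^{2}}\right) = - 119 \left(8 + 2 \sqrt{\left(2 \cdot 25\right)^{2} + \left(\frac{1}{-1}\right)^{2}}\right) = - 119 \left(8 + 2 \sqrt{50^{2} + \left(-1\right)^{2}}\right) = - 119 \left(8 + 2 \sqrt{2500 + 1}\right) = - 119 \left(8 + 2 \sqrt{2501}\right) = -952 - 238 \sqrt{2501}$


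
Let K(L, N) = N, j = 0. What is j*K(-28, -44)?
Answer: 0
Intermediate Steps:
j*K(-28, -44) = 0*(-44) = 0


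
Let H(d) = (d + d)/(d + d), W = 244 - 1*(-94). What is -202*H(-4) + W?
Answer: 136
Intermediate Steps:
W = 338 (W = 244 + 94 = 338)
H(d) = 1 (H(d) = (2*d)/((2*d)) = (2*d)*(1/(2*d)) = 1)
-202*H(-4) + W = -202*1 + 338 = -202 + 338 = 136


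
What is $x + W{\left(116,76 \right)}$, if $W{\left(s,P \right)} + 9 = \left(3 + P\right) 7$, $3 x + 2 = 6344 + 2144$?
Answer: $\frac{10118}{3} \approx 3372.7$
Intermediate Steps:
$x = \frac{8486}{3}$ ($x = - \frac{2}{3} + \frac{6344 + 2144}{3} = - \frac{2}{3} + \frac{1}{3} \cdot 8488 = - \frac{2}{3} + \frac{8488}{3} = \frac{8486}{3} \approx 2828.7$)
$W{\left(s,P \right)} = 12 + 7 P$ ($W{\left(s,P \right)} = -9 + \left(3 + P\right) 7 = -9 + \left(21 + 7 P\right) = 12 + 7 P$)
$x + W{\left(116,76 \right)} = \frac{8486}{3} + \left(12 + 7 \cdot 76\right) = \frac{8486}{3} + \left(12 + 532\right) = \frac{8486}{3} + 544 = \frac{10118}{3}$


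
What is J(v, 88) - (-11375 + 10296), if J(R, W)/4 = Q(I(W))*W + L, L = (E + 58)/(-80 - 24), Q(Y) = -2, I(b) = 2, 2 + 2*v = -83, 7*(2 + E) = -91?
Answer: 9707/26 ≈ 373.35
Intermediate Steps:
E = -15 (E = -2 + (1/7)*(-91) = -2 - 13 = -15)
v = -85/2 (v = -1 + (1/2)*(-83) = -1 - 83/2 = -85/2 ≈ -42.500)
L = -43/104 (L = (-15 + 58)/(-80 - 24) = 43/(-104) = 43*(-1/104) = -43/104 ≈ -0.41346)
J(R, W) = -43/26 - 8*W (J(R, W) = 4*(-2*W - 43/104) = 4*(-43/104 - 2*W) = -43/26 - 8*W)
J(v, 88) - (-11375 + 10296) = (-43/26 - 8*88) - (-11375 + 10296) = (-43/26 - 704) - 1*(-1079) = -18347/26 + 1079 = 9707/26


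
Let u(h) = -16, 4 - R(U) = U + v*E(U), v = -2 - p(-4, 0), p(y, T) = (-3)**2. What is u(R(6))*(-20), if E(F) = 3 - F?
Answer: 320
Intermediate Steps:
p(y, T) = 9
v = -11 (v = -2 - 1*9 = -2 - 9 = -11)
R(U) = 37 - 12*U (R(U) = 4 - (U - 11*(3 - U)) = 4 - (U + (-33 + 11*U)) = 4 - (-33 + 12*U) = 4 + (33 - 12*U) = 37 - 12*U)
u(R(6))*(-20) = -16*(-20) = 320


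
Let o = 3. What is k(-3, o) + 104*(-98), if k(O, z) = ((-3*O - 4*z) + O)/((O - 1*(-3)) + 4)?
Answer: -20387/2 ≈ -10194.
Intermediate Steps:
k(O, z) = (-4*z - 2*O)/(7 + O) (k(O, z) = ((-4*z - 3*O) + O)/((O + 3) + 4) = (-4*z - 2*O)/((3 + O) + 4) = (-4*z - 2*O)/(7 + O))
k(-3, o) + 104*(-98) = 2*(-1*(-3) - 2*3)/(7 - 3) + 104*(-98) = 2*(3 - 6)/4 - 10192 = 2*(1/4)*(-3) - 10192 = -3/2 - 10192 = -20387/2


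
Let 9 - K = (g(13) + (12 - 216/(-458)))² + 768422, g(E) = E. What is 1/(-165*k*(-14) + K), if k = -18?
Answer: -52441/42510866802 ≈ -1.2336e-6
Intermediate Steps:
K = -40330370022/52441 (K = 9 - ((13 + (12 - 216/(-458)))² + 768422) = 9 - ((13 + (12 - 216*(-1)/458))² + 768422) = 9 - ((13 + (12 - 1*(-108/229)))² + 768422) = 9 - ((13 + (12 + 108/229))² + 768422) = 9 - ((13 + 2856/229)² + 768422) = 9 - ((5833/229)² + 768422) = 9 - (34023889/52441 + 768422) = 9 - 1*40330841991/52441 = 9 - 40330841991/52441 = -40330370022/52441 ≈ -7.6906e+5)
1/(-165*k*(-14) + K) = 1/(-165*(-18)*(-14) - 40330370022/52441) = 1/(2970*(-14) - 40330370022/52441) = 1/(-41580 - 40330370022/52441) = 1/(-42510866802/52441) = -52441/42510866802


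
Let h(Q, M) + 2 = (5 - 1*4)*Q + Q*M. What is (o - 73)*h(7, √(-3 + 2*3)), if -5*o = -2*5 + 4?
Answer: -359 - 2513*√3/5 ≈ -1229.5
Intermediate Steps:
h(Q, M) = -2 + Q + M*Q (h(Q, M) = -2 + ((5 - 1*4)*Q + Q*M) = -2 + ((5 - 4)*Q + M*Q) = -2 + (1*Q + M*Q) = -2 + (Q + M*Q) = -2 + Q + M*Q)
o = 6/5 (o = -(-2*5 + 4)/5 = -(-10 + 4)/5 = -⅕*(-6) = 6/5 ≈ 1.2000)
(o - 73)*h(7, √(-3 + 2*3)) = (6/5 - 73)*(-2 + 7 + √(-3 + 2*3)*7) = -359*(-2 + 7 + √(-3 + 6)*7)/5 = -359*(-2 + 7 + √3*7)/5 = -359*(-2 + 7 + 7*√3)/5 = -359*(5 + 7*√3)/5 = -359 - 2513*√3/5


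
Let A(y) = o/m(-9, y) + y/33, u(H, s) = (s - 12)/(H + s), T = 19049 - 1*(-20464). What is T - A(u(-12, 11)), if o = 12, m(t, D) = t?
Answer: 1303972/33 ≈ 39514.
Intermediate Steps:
T = 39513 (T = 19049 + 20464 = 39513)
u(H, s) = (-12 + s)/(H + s)
A(y) = -4/3 + y/33 (A(y) = 12/(-9) + y/33 = 12*(-⅑) + y*(1/33) = -4/3 + y/33)
T - A(u(-12, 11)) = 39513 - (-4/3 + ((-12 + 11)/(-12 + 11))/33) = 39513 - (-4/3 + (-1/(-1))/33) = 39513 - (-4/3 + (-1*(-1))/33) = 39513 - (-4/3 + (1/33)*1) = 39513 - (-4/3 + 1/33) = 39513 - 1*(-43/33) = 39513 + 43/33 = 1303972/33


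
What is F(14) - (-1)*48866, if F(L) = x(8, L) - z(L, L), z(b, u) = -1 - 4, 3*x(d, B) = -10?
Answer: 146603/3 ≈ 48868.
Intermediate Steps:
x(d, B) = -10/3 (x(d, B) = (⅓)*(-10) = -10/3)
z(b, u) = -5
F(L) = 5/3 (F(L) = -10/3 - 1*(-5) = -10/3 + 5 = 5/3)
F(14) - (-1)*48866 = 5/3 - (-1)*48866 = 5/3 - 1*(-48866) = 5/3 + 48866 = 146603/3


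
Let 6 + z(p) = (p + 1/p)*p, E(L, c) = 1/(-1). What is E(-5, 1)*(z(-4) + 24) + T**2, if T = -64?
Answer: 4061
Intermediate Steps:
E(L, c) = -1
z(p) = -6 + p*(p + 1/p) (z(p) = -6 + (p + 1/p)*p = -6 + p*(p + 1/p))
E(-5, 1)*(z(-4) + 24) + T**2 = -((-5 + (-4)**2) + 24) + (-64)**2 = -((-5 + 16) + 24) + 4096 = -(11 + 24) + 4096 = -1*35 + 4096 = -35 + 4096 = 4061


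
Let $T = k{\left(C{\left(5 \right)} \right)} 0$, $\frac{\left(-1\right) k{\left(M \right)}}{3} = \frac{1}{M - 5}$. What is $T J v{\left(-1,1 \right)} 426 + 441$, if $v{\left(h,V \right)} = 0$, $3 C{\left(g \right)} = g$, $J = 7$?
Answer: $441$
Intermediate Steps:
$C{\left(g \right)} = \frac{g}{3}$
$k{\left(M \right)} = - \frac{3}{-5 + M}$ ($k{\left(M \right)} = - \frac{3}{M - 5} = - \frac{3}{-5 + M}$)
$T = 0$ ($T = - \frac{3}{-5 + \frac{1}{3} \cdot 5} \cdot 0 = - \frac{3}{-5 + \frac{5}{3}} \cdot 0 = - \frac{3}{- \frac{10}{3}} \cdot 0 = \left(-3\right) \left(- \frac{3}{10}\right) 0 = \frac{9}{10} \cdot 0 = 0$)
$T J v{\left(-1,1 \right)} 426 + 441 = 0 \cdot 7 \cdot 0 \cdot 426 + 441 = 0 \cdot 0 \cdot 426 + 441 = 0 \cdot 426 + 441 = 0 + 441 = 441$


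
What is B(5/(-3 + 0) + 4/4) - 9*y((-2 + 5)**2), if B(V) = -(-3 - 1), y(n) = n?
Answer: -77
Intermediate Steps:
B(V) = 4 (B(V) = -1*(-4) = 4)
B(5/(-3 + 0) + 4/4) - 9*y((-2 + 5)**2) = 4 - 9*(-2 + 5)**2 = 4 - 9*3**2 = 4 - 9*9 = 4 - 81 = -77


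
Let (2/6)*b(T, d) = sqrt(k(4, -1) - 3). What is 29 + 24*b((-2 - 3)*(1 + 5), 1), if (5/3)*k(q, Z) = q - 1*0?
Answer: 29 + 72*I*sqrt(15)/5 ≈ 29.0 + 55.771*I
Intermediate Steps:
k(q, Z) = 3*q/5 (k(q, Z) = 3*(q - 1*0)/5 = 3*(q + 0)/5 = 3*q/5)
b(T, d) = 3*I*sqrt(15)/5 (b(T, d) = 3*sqrt((3/5)*4 - 3) = 3*sqrt(12/5 - 3) = 3*sqrt(-3/5) = 3*(I*sqrt(15)/5) = 3*I*sqrt(15)/5)
29 + 24*b((-2 - 3)*(1 + 5), 1) = 29 + 24*(3*I*sqrt(15)/5) = 29 + 72*I*sqrt(15)/5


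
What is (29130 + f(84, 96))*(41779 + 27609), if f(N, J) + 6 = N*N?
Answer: 2510457840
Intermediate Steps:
f(N, J) = -6 + N² (f(N, J) = -6 + N*N = -6 + N²)
(29130 + f(84, 96))*(41779 + 27609) = (29130 + (-6 + 84²))*(41779 + 27609) = (29130 + (-6 + 7056))*69388 = (29130 + 7050)*69388 = 36180*69388 = 2510457840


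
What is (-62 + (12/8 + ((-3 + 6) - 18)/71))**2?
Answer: 74321641/20164 ≈ 3685.9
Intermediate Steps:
(-62 + (12/8 + ((-3 + 6) - 18)/71))**2 = (-62 + (12*(1/8) + (3 - 18)*(1/71)))**2 = (-62 + (3/2 - 15*1/71))**2 = (-62 + (3/2 - 15/71))**2 = (-62 + 183/142)**2 = (-8621/142)**2 = 74321641/20164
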